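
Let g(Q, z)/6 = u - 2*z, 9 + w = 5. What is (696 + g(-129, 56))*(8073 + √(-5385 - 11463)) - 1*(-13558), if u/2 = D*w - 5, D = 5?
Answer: -2214590 - 9936*I*√13 ≈ -2.2146e+6 - 35825.0*I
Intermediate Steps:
w = -4 (w = -9 + 5 = -4)
u = -50 (u = 2*(5*(-4) - 5) = 2*(-20 - 5) = 2*(-25) = -50)
g(Q, z) = -300 - 12*z (g(Q, z) = 6*(-50 - 2*z) = -300 - 12*z)
(696 + g(-129, 56))*(8073 + √(-5385 - 11463)) - 1*(-13558) = (696 + (-300 - 12*56))*(8073 + √(-5385 - 11463)) - 1*(-13558) = (696 + (-300 - 672))*(8073 + √(-16848)) + 13558 = (696 - 972)*(8073 + 36*I*√13) + 13558 = -276*(8073 + 36*I*√13) + 13558 = (-2228148 - 9936*I*√13) + 13558 = -2214590 - 9936*I*√13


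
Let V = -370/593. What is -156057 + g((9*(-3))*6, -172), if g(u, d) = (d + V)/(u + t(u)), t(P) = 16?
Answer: -6755500290/43289 ≈ -1.5606e+5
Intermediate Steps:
V = -370/593 (V = -370*1/593 = -370/593 ≈ -0.62395)
g(u, d) = (-370/593 + d)/(16 + u) (g(u, d) = (d - 370/593)/(u + 16) = (-370/593 + d)/(16 + u))
-156057 + g((9*(-3))*6, -172) = -156057 + (-370/593 - 172)/(16 + (9*(-3))*6) = -156057 - 102366/593/(16 - 27*6) = -156057 - 102366/593/(16 - 162) = -156057 - 102366/593/(-146) = -156057 - 1/146*(-102366/593) = -156057 + 51183/43289 = -6755500290/43289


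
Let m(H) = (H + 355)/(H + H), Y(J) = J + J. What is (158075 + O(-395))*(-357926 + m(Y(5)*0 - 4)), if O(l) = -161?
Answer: -226113819363/4 ≈ -5.6528e+10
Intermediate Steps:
Y(J) = 2*J
m(H) = (355 + H)/(2*H) (m(H) = (355 + H)/((2*H)) = (355 + H)*(1/(2*H)) = (355 + H)/(2*H))
(158075 + O(-395))*(-357926 + m(Y(5)*0 - 4)) = (158075 - 161)*(-357926 + (355 + ((2*5)*0 - 4))/(2*((2*5)*0 - 4))) = 157914*(-357926 + (355 + (10*0 - 4))/(2*(10*0 - 4))) = 157914*(-357926 + (355 + (0 - 4))/(2*(0 - 4))) = 157914*(-357926 + (½)*(355 - 4)/(-4)) = 157914*(-357926 + (½)*(-¼)*351) = 157914*(-357926 - 351/8) = 157914*(-2863759/8) = -226113819363/4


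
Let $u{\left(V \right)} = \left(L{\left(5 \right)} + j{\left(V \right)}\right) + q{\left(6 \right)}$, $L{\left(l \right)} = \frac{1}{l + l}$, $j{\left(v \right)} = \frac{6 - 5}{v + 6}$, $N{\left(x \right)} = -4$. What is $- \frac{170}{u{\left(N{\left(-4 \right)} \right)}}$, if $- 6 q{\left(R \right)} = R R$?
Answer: $\frac{850}{27} \approx 31.481$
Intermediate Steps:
$j{\left(v \right)} = \frac{1}{6 + v}$ ($j{\left(v \right)} = 1 \frac{1}{6 + v} = \frac{1}{6 + v}$)
$q{\left(R \right)} = - \frac{R^{2}}{6}$ ($q{\left(R \right)} = - \frac{R R}{6} = - \frac{R^{2}}{6}$)
$L{\left(l \right)} = \frac{1}{2 l}$
$u{\left(V \right)} = - \frac{59}{10} + \frac{1}{6 + V}$ ($u{\left(V \right)} = \left(\frac{1}{2 \cdot 5} + \frac{1}{6 + V}\right) - \frac{6^{2}}{6} = \left(\frac{1}{2} \cdot \frac{1}{5} + \frac{1}{6 + V}\right) - 6 = \left(\frac{1}{10} + \frac{1}{6 + V}\right) - 6 = - \frac{59}{10} + \frac{1}{6 + V}$)
$- \frac{170}{u{\left(N{\left(-4 \right)} \right)}} = - \frac{170}{\frac{1}{10} \frac{1}{6 - 4} \left(-344 - -236\right)} = - \frac{170}{\frac{1}{10} \cdot \frac{1}{2} \left(-344 + 236\right)} = - \frac{170}{\frac{1}{10} \cdot \frac{1}{2} \left(-108\right)} = - \frac{170}{- \frac{27}{5}} = \left(-170\right) \left(- \frac{5}{27}\right) = \frac{850}{27}$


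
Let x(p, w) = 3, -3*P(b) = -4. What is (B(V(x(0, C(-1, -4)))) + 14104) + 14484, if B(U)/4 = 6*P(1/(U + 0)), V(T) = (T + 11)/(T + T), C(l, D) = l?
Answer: 28620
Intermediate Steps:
P(b) = 4/3 (P(b) = -1/3*(-4) = 4/3)
V(T) = (11 + T)/(2*T) (V(T) = (11 + T)/((2*T)) = (11 + T)*(1/(2*T)) = (11 + T)/(2*T))
B(U) = 32 (B(U) = 4*(6*(4/3)) = 4*8 = 32)
(B(V(x(0, C(-1, -4)))) + 14104) + 14484 = (32 + 14104) + 14484 = 14136 + 14484 = 28620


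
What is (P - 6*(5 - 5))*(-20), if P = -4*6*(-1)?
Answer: -480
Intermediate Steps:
P = 24 (P = -24*(-1) = 24)
(P - 6*(5 - 5))*(-20) = (24 - 6*(5 - 5))*(-20) = (24 - 6*0)*(-20) = (24 + 0)*(-20) = 24*(-20) = -480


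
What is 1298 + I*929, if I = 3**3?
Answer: 26381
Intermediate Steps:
I = 27
1298 + I*929 = 1298 + 27*929 = 1298 + 25083 = 26381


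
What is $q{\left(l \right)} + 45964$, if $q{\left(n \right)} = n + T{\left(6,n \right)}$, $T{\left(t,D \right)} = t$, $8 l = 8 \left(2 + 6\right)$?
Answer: $45978$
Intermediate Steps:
$l = 8$ ($l = \frac{8 \left(2 + 6\right)}{8} = \frac{8 \cdot 8}{8} = \frac{1}{8} \cdot 64 = 8$)
$q{\left(n \right)} = 6 + n$ ($q{\left(n \right)} = n + 6 = 6 + n$)
$q{\left(l \right)} + 45964 = \left(6 + 8\right) + 45964 = 14 + 45964 = 45978$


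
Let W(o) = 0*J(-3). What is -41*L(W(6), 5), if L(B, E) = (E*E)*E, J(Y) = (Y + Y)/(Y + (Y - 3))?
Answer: -5125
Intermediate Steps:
J(Y) = 2*Y/(-3 + 2*Y) (J(Y) = (2*Y)/(Y + (-3 + Y)) = (2*Y)/(-3 + 2*Y) = 2*Y/(-3 + 2*Y))
W(o) = 0 (W(o) = 0*(2*(-3)/(-3 + 2*(-3))) = 0*(2*(-3)/(-3 - 6)) = 0*(2*(-3)/(-9)) = 0*(2*(-3)*(-1/9)) = 0*(2/3) = 0)
L(B, E) = E**3 (L(B, E) = E**2*E = E**3)
-41*L(W(6), 5) = -41*5**3 = -41*125 = -5125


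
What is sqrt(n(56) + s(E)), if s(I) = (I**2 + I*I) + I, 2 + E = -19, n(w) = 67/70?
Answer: sqrt(4223590)/70 ≈ 29.359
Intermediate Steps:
n(w) = 67/70 (n(w) = 67*(1/70) = 67/70)
E = -21 (E = -2 - 19 = -21)
s(I) = I + 2*I**2 (s(I) = (I**2 + I**2) + I = 2*I**2 + I = I + 2*I**2)
sqrt(n(56) + s(E)) = sqrt(67/70 - 21*(1 + 2*(-21))) = sqrt(67/70 - 21*(1 - 42)) = sqrt(67/70 - 21*(-41)) = sqrt(67/70 + 861) = sqrt(60337/70) = sqrt(4223590)/70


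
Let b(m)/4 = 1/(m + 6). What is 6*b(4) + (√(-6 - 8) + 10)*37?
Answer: 1862/5 + 37*I*√14 ≈ 372.4 + 138.44*I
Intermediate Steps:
b(m) = 4/(6 + m) (b(m) = 4/(m + 6) = 4/(6 + m))
6*b(4) + (√(-6 - 8) + 10)*37 = 6*(4/(6 + 4)) + (√(-6 - 8) + 10)*37 = 6*(4/10) + (√(-14) + 10)*37 = 6*(4*(⅒)) + (I*√14 + 10)*37 = 6*(⅖) + (10 + I*√14)*37 = 12/5 + (370 + 37*I*√14) = 1862/5 + 37*I*√14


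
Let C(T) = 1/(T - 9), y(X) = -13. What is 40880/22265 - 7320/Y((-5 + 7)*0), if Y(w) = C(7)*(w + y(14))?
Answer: -891584/793 ≈ -1124.3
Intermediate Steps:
C(T) = 1/(-9 + T)
Y(w) = 13/2 - w/2 (Y(w) = (w - 13)/(-9 + 7) = (-13 + w)/(-2) = -(-13 + w)/2 = 13/2 - w/2)
40880/22265 - 7320/Y((-5 + 7)*0) = 40880/22265 - 7320/(13/2 - (-5 + 7)*0/2) = 40880*(1/22265) - 7320/(13/2 - 0) = 112/61 - 7320/(13/2 - ½*0) = 112/61 - 7320/(13/2 + 0) = 112/61 - 7320/13/2 = 112/61 - 7320*2/13 = 112/61 - 14640/13 = -891584/793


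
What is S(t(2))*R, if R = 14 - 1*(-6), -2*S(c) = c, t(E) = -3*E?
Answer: 60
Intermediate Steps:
S(c) = -c/2
R = 20 (R = 14 + 6 = 20)
S(t(2))*R = -(-3)*2/2*20 = -½*(-6)*20 = 3*20 = 60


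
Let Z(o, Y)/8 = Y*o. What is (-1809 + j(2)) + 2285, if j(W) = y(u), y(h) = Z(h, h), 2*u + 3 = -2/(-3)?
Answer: 4382/9 ≈ 486.89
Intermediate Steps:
u = -7/6 (u = -3/2 + (-2/(-3))/2 = -3/2 + (-2*(-1/3))/2 = -3/2 + (1/2)*(2/3) = -3/2 + 1/3 = -7/6 ≈ -1.1667)
Z(o, Y) = 8*Y*o (Z(o, Y) = 8*(Y*o) = 8*Y*o)
y(h) = 8*h**2 (y(h) = 8*h*h = 8*h**2)
j(W) = 98/9 (j(W) = 8*(-7/6)**2 = 8*(49/36) = 98/9)
(-1809 + j(2)) + 2285 = (-1809 + 98/9) + 2285 = -16183/9 + 2285 = 4382/9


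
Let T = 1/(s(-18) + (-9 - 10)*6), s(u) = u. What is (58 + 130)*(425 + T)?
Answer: 2636653/33 ≈ 79899.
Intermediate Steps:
T = -1/132 (T = 1/(-18 + (-9 - 10)*6) = 1/(-18 - 19*6) = 1/(-18 - 114) = 1/(-132) = -1/132 ≈ -0.0075758)
(58 + 130)*(425 + T) = (58 + 130)*(425 - 1/132) = 188*(56099/132) = 2636653/33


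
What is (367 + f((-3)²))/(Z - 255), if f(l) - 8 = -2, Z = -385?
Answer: -373/640 ≈ -0.58281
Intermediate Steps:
f(l) = 6 (f(l) = 8 - 2 = 6)
(367 + f((-3)²))/(Z - 255) = (367 + 6)/(-385 - 255) = 373/(-640) = 373*(-1/640) = -373/640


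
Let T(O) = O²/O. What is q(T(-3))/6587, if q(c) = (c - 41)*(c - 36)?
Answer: 1716/6587 ≈ 0.26051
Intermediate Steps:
T(O) = O
q(c) = (-41 + c)*(-36 + c)
q(T(-3))/6587 = (1476 + (-3)² - 77*(-3))/6587 = (1476 + 9 + 231)*(1/6587) = 1716*(1/6587) = 1716/6587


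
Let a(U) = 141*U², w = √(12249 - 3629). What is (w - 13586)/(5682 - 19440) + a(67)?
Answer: 4354062964/6879 - √2155/6879 ≈ 6.3295e+5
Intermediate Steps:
w = 2*√2155 (w = √8620 = 2*√2155 ≈ 92.844)
(w - 13586)/(5682 - 19440) + a(67) = (2*√2155 - 13586)/(5682 - 19440) + 141*67² = (-13586 + 2*√2155)/(-13758) + 141*4489 = (-13586 + 2*√2155)*(-1/13758) + 632949 = (6793/6879 - √2155/6879) + 632949 = 4354062964/6879 - √2155/6879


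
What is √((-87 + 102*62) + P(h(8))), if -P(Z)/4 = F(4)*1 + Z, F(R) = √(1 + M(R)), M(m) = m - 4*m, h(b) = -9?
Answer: √(6273 - 4*I*√11) ≈ 79.202 - 0.0837*I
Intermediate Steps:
M(m) = -3*m
F(R) = √(1 - 3*R)
P(Z) = -4*Z - 4*I*√11 (P(Z) = -4*(√(1 - 3*4)*1 + Z) = -4*(√(1 - 12)*1 + Z) = -4*(√(-11)*1 + Z) = -4*((I*√11)*1 + Z) = -4*(I*√11 + Z) = -4*(Z + I*√11) = -4*Z - 4*I*√11)
√((-87 + 102*62) + P(h(8))) = √((-87 + 102*62) + (-4*(-9) - 4*I*√11)) = √((-87 + 6324) + (36 - 4*I*√11)) = √(6237 + (36 - 4*I*√11)) = √(6273 - 4*I*√11)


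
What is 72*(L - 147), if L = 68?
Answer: -5688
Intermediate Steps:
72*(L - 147) = 72*(68 - 147) = 72*(-79) = -5688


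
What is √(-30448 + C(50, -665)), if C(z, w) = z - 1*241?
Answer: I*√30639 ≈ 175.04*I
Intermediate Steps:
C(z, w) = -241 + z (C(z, w) = z - 241 = -241 + z)
√(-30448 + C(50, -665)) = √(-30448 + (-241 + 50)) = √(-30448 - 191) = √(-30639) = I*√30639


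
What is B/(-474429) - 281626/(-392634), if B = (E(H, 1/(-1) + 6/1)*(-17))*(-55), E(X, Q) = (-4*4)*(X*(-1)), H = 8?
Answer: 14436850739/31046159331 ≈ 0.46501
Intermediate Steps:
E(X, Q) = 16*X (E(X, Q) = -(-16)*X = 16*X)
B = 119680 (B = ((16*8)*(-17))*(-55) = (128*(-17))*(-55) = -2176*(-55) = 119680)
B/(-474429) - 281626/(-392634) = 119680/(-474429) - 281626/(-392634) = 119680*(-1/474429) - 281626*(-1/392634) = -119680/474429 + 140813/196317 = 14436850739/31046159331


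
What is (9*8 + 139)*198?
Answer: 41778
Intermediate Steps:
(9*8 + 139)*198 = (72 + 139)*198 = 211*198 = 41778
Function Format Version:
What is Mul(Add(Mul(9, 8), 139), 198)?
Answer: 41778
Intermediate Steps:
Mul(Add(Mul(9, 8), 139), 198) = Mul(Add(72, 139), 198) = Mul(211, 198) = 41778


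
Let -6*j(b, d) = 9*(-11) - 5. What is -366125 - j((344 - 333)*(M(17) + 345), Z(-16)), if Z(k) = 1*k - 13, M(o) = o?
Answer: -1098427/3 ≈ -3.6614e+5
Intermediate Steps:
Z(k) = -13 + k (Z(k) = k - 13 = -13 + k)
j(b, d) = 52/3 (j(b, d) = -(9*(-11) - 5)/6 = -(-99 - 5)/6 = -⅙*(-104) = 52/3)
-366125 - j((344 - 333)*(M(17) + 345), Z(-16)) = -366125 - 1*52/3 = -366125 - 52/3 = -1098427/3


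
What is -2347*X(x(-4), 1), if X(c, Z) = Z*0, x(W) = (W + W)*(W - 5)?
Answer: 0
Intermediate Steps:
x(W) = 2*W*(-5 + W) (x(W) = (2*W)*(-5 + W) = 2*W*(-5 + W))
X(c, Z) = 0
-2347*X(x(-4), 1) = -2347*0 = 0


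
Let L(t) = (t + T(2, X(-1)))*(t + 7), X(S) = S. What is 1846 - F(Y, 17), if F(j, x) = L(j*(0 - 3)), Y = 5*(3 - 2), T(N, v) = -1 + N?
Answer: 1734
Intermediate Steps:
Y = 5 (Y = 5*1 = 5)
L(t) = (1 + t)*(7 + t) (L(t) = (t + (-1 + 2))*(t + 7) = (t + 1)*(7 + t) = (1 + t)*(7 + t))
F(j, x) = 7 - 24*j + 9*j² (F(j, x) = 7 + (j*(0 - 3))² + 8*(j*(0 - 3)) = 7 + (j*(-3))² + 8*(j*(-3)) = 7 + (-3*j)² + 8*(-3*j) = 7 + 9*j² - 24*j = 7 - 24*j + 9*j²)
1846 - F(Y, 17) = 1846 - (7 - 24*5 + 9*5²) = 1846 - (7 - 120 + 9*25) = 1846 - (7 - 120 + 225) = 1846 - 1*112 = 1846 - 112 = 1734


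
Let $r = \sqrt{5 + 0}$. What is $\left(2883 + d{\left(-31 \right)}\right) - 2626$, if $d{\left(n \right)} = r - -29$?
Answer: $286 + \sqrt{5} \approx 288.24$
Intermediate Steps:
$r = \sqrt{5} \approx 2.2361$
$d{\left(n \right)} = 29 + \sqrt{5}$ ($d{\left(n \right)} = \sqrt{5} - -29 = \sqrt{5} + 29 = 29 + \sqrt{5}$)
$\left(2883 + d{\left(-31 \right)}\right) - 2626 = \left(2883 + \left(29 + \sqrt{5}\right)\right) - 2626 = \left(2912 + \sqrt{5}\right) - 2626 = 286 + \sqrt{5}$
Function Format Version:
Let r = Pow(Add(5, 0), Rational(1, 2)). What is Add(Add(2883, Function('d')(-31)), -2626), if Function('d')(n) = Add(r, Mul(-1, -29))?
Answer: Add(286, Pow(5, Rational(1, 2))) ≈ 288.24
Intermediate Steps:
r = Pow(5, Rational(1, 2)) ≈ 2.2361
Function('d')(n) = Add(29, Pow(5, Rational(1, 2))) (Function('d')(n) = Add(Pow(5, Rational(1, 2)), Mul(-1, -29)) = Add(Pow(5, Rational(1, 2)), 29) = Add(29, Pow(5, Rational(1, 2))))
Add(Add(2883, Function('d')(-31)), -2626) = Add(Add(2883, Add(29, Pow(5, Rational(1, 2)))), -2626) = Add(Add(2912, Pow(5, Rational(1, 2))), -2626) = Add(286, Pow(5, Rational(1, 2)))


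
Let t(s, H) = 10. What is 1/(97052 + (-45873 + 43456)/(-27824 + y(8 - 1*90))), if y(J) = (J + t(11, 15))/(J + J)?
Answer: 1140766/110713720929 ≈ 1.0304e-5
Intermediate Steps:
y(J) = (10 + J)/(2*J) (y(J) = (J + 10)/(J + J) = (10 + J)/((2*J)) = (10 + J)*(1/(2*J)) = (10 + J)/(2*J))
1/(97052 + (-45873 + 43456)/(-27824 + y(8 - 1*90))) = 1/(97052 + (-45873 + 43456)/(-27824 + (10 + (8 - 1*90))/(2*(8 - 1*90)))) = 1/(97052 - 2417/(-27824 + (10 + (8 - 90))/(2*(8 - 90)))) = 1/(97052 - 2417/(-27824 + (½)*(10 - 82)/(-82))) = 1/(97052 - 2417/(-27824 + (½)*(-1/82)*(-72))) = 1/(97052 - 2417/(-27824 + 18/41)) = 1/(97052 - 2417/(-1140766/41)) = 1/(97052 - 2417*(-41/1140766)) = 1/(97052 + 99097/1140766) = 1/(110713720929/1140766) = 1140766/110713720929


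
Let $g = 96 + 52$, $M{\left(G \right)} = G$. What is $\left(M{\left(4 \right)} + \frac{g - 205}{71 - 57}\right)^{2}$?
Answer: $\frac{1}{196} \approx 0.005102$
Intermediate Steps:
$g = 148$
$\left(M{\left(4 \right)} + \frac{g - 205}{71 - 57}\right)^{2} = \left(4 + \frac{148 - 205}{71 - 57}\right)^{2} = \left(4 - \frac{57}{14}\right)^{2} = \left(- \frac{1}{14}\right)^{2} = \frac{1}{196}$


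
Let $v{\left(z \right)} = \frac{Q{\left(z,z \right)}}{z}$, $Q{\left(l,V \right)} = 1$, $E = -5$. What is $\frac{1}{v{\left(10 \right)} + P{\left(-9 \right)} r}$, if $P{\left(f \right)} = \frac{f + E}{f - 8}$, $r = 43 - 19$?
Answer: $\frac{170}{3377} \approx 0.050341$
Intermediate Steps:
$v{\left(z \right)} = \frac{1}{z}$ ($v{\left(z \right)} = 1 \frac{1}{z} = \frac{1}{z}$)
$r = 24$
$P{\left(f \right)} = \frac{-5 + f}{-8 + f}$ ($P{\left(f \right)} = \frac{f - 5}{f - 8} = \frac{-5 + f}{-8 + f}$)
$\frac{1}{v{\left(10 \right)} + P{\left(-9 \right)} r} = \frac{1}{\frac{1}{10} + \frac{-5 - 9}{-8 - 9} \cdot 24} = \frac{1}{\frac{1}{10} + \frac{1}{-17} \left(-14\right) 24} = \frac{1}{\frac{1}{10} + \left(- \frac{1}{17}\right) \left(-14\right) 24} = \frac{1}{\frac{1}{10} + \frac{14}{17} \cdot 24} = \frac{1}{\frac{1}{10} + \frac{336}{17}} = \frac{1}{\frac{3377}{170}} = \frac{170}{3377}$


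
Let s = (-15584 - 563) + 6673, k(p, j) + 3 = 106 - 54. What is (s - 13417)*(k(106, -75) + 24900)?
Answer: -571107559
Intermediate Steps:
k(p, j) = 49 (k(p, j) = -3 + (106 - 54) = -3 + 52 = 49)
s = -9474 (s = -16147 + 6673 = -9474)
(s - 13417)*(k(106, -75) + 24900) = (-9474 - 13417)*(49 + 24900) = -22891*24949 = -571107559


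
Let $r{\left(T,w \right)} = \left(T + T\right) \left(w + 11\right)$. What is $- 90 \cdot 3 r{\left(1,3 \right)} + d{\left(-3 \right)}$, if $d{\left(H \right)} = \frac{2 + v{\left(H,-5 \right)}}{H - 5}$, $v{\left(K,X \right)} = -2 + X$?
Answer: $- \frac{60475}{8} \approx -7559.4$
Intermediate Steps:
$r{\left(T,w \right)} = 2 T \left(11 + w\right)$
$d{\left(H \right)} = - \frac{5}{-5 + H}$ ($d{\left(H \right)} = \frac{2 - 7}{H - 5} = \frac{2 - 7}{-5 + H} = - \frac{5}{-5 + H}$)
$- 90 \cdot 3 r{\left(1,3 \right)} + d{\left(-3 \right)} = - 90 \cdot 3 \cdot 2 \cdot 1 \left(11 + 3\right) - \frac{5}{-5 - 3} = - 90 \cdot 3 \cdot 2 \cdot 1 \cdot 14 - \frac{5}{-8} = - 90 \cdot 3 \cdot 28 - - \frac{5}{8} = \left(-90\right) 84 + \frac{5}{8} = -7560 + \frac{5}{8} = - \frac{60475}{8}$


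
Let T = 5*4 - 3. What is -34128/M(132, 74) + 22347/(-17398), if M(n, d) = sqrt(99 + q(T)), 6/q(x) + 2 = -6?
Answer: -22347/17398 - 22752*sqrt(393)/131 ≈ -3444.3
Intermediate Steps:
T = 17 (T = 20 - 3 = 17)
q(x) = -3/4 (q(x) = 6/(-2 - 6) = 6/(-8) = 6*(-1/8) = -3/4)
M(n, d) = sqrt(393)/2 (M(n, d) = sqrt(99 - 3/4) = sqrt(393/4) = sqrt(393)/2)
-34128/M(132, 74) + 22347/(-17398) = -34128*2*sqrt(393)/393 + 22347/(-17398) = -22752*sqrt(393)/131 + 22347*(-1/17398) = -22752*sqrt(393)/131 - 22347/17398 = -22347/17398 - 22752*sqrt(393)/131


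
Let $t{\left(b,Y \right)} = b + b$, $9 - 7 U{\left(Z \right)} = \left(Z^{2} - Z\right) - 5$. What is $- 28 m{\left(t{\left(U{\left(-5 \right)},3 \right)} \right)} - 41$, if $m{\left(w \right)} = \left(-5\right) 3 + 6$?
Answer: $211$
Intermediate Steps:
$U{\left(Z \right)} = 2 - \frac{Z^{2}}{7} + \frac{Z}{7}$ ($U{\left(Z \right)} = \frac{9}{7} - \frac{\left(Z^{2} - Z\right) - 5}{7} = \frac{9}{7} - \frac{-5 + Z^{2} - Z}{7} = \frac{9}{7} + \left(\frac{5}{7} - \frac{Z^{2}}{7} + \frac{Z}{7}\right) = 2 - \frac{Z^{2}}{7} + \frac{Z}{7}$)
$t{\left(b,Y \right)} = 2 b$
$m{\left(w \right)} = -9$ ($m{\left(w \right)} = -15 + 6 = -9$)
$- 28 m{\left(t{\left(U{\left(-5 \right)},3 \right)} \right)} - 41 = \left(-28\right) \left(-9\right) - 41 = 252 - 41 = 211$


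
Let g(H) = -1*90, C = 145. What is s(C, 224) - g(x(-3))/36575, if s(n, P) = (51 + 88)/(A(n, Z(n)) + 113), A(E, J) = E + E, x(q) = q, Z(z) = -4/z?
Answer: 1024039/2947945 ≈ 0.34737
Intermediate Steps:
A(E, J) = 2*E
g(H) = -90
s(n, P) = 139/(113 + 2*n) (s(n, P) = (51 + 88)/(2*n + 113) = 139/(113 + 2*n))
s(C, 224) - g(x(-3))/36575 = 139/(113 + 2*145) - (-90)/36575 = 139/(113 + 290) - (-90)/36575 = 139/403 - 1*(-18/7315) = 139*(1/403) + 18/7315 = 139/403 + 18/7315 = 1024039/2947945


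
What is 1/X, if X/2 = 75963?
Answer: 1/151926 ≈ 6.5822e-6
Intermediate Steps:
X = 151926 (X = 2*75963 = 151926)
1/X = 1/151926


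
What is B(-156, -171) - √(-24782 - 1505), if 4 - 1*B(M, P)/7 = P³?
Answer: 35001505 - I*√26287 ≈ 3.5002e+7 - 162.13*I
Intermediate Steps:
B(M, P) = 28 - 7*P³
B(-156, -171) - √(-24782 - 1505) = (28 - 7*(-171)³) - √(-24782 - 1505) = (28 - 7*(-5000211)) - √(-26287) = (28 + 35001477) - I*√26287 = 35001505 - I*√26287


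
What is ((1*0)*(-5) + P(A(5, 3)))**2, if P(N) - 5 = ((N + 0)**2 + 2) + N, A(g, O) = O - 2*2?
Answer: 49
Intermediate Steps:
A(g, O) = -4 + O (A(g, O) = O - 4 = -4 + O)
P(N) = 7 + N + N**2 (P(N) = 5 + (((N + 0)**2 + 2) + N) = 5 + ((N**2 + 2) + N) = 5 + ((2 + N**2) + N) = 5 + (2 + N + N**2) = 7 + N + N**2)
((1*0)*(-5) + P(A(5, 3)))**2 = ((1*0)*(-5) + (7 + (-4 + 3) + (-4 + 3)**2))**2 = (0*(-5) + (7 - 1 + (-1)**2))**2 = (0 + (7 - 1 + 1))**2 = (0 + 7)**2 = 7**2 = 49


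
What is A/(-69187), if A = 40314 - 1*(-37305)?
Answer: -77619/69187 ≈ -1.1219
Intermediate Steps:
A = 77619 (A = 40314 + 37305 = 77619)
A/(-69187) = 77619/(-69187) = 77619*(-1/69187) = -77619/69187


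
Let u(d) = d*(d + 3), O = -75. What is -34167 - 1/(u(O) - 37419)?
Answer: -1093993172/32019 ≈ -34167.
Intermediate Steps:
u(d) = d*(3 + d)
-34167 - 1/(u(O) - 37419) = -34167 - 1/(-75*(3 - 75) - 37419) = -34167 - 1/(-75*(-72) - 37419) = -34167 - 1/(5400 - 37419) = -34167 - 1/(-32019) = -34167 - 1*(-1/32019) = -34167 + 1/32019 = -1093993172/32019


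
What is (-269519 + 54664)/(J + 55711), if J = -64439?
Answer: 214855/8728 ≈ 24.617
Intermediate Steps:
(-269519 + 54664)/(J + 55711) = (-269519 + 54664)/(-64439 + 55711) = -214855/(-8728) = -214855*(-1/8728) = 214855/8728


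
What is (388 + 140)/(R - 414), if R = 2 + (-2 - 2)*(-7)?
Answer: -11/8 ≈ -1.3750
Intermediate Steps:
R = 30 (R = 2 - 4*(-7) = 2 + 28 = 30)
(388 + 140)/(R - 414) = (388 + 140)/(30 - 414) = 528/(-384) = 528*(-1/384) = -11/8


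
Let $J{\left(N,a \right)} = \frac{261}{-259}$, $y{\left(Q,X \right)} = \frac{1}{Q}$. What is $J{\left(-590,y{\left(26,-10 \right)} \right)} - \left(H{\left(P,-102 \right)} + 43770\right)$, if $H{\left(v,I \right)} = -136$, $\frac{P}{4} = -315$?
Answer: $- \frac{11301467}{259} \approx -43635.0$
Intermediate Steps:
$P = -1260$ ($P = 4 \left(-315\right) = -1260$)
$J{\left(N,a \right)} = - \frac{261}{259}$ ($J{\left(N,a \right)} = 261 \left(- \frac{1}{259}\right) = - \frac{261}{259}$)
$J{\left(-590,y{\left(26,-10 \right)} \right)} - \left(H{\left(P,-102 \right)} + 43770\right) = - \frac{261}{259} - \left(-136 + 43770\right) = - \frac{261}{259} - 43634 = - \frac{11301467}{259}$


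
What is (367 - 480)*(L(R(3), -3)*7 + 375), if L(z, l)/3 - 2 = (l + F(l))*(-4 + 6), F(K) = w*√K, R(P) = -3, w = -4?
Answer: -32883 + 18984*I*√3 ≈ -32883.0 + 32881.0*I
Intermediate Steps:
F(K) = -4*√K
L(z, l) = 6 - 24*√l + 6*l (L(z, l) = 6 + 3*((l - 4*√l)*(-4 + 6)) = 6 + 3*((l - 4*√l)*2) = 6 + 3*(-8*√l + 2*l) = 6 + (-24*√l + 6*l) = 6 - 24*√l + 6*l)
(367 - 480)*(L(R(3), -3)*7 + 375) = (367 - 480)*((6 - 24*I*√3 + 6*(-3))*7 + 375) = -113*((6 - 24*I*√3 - 18)*7 + 375) = -113*((-12 - 24*I*√3)*7 + 375) = -113*((-84 - 168*I*√3) + 375) = -113*(291 - 168*I*√3) = -32883 + 18984*I*√3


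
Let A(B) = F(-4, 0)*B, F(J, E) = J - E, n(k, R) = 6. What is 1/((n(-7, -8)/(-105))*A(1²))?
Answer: 35/8 ≈ 4.3750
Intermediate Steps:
A(B) = -4*B (A(B) = (-4 - 1*0)*B = (-4 + 0)*B = -4*B)
1/((n(-7, -8)/(-105))*A(1²)) = 1/((6/(-105))*(-4*1²)) = 1/((6*(-1/105))*(-4*1)) = 1/(-2/35*(-4)) = 1/(8/35) = 35/8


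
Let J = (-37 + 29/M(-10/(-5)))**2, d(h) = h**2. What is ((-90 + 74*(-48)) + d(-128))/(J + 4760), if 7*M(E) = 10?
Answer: 1274200/503889 ≈ 2.5287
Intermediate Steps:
M(E) = 10/7 (M(E) = (1/7)*10 = 10/7)
J = 27889/100 (J = (-37 + 29/(10/7))**2 = (-37 + 29*(7/10))**2 = (-37 + 203/10)**2 = (-167/10)**2 = 27889/100 ≈ 278.89)
((-90 + 74*(-48)) + d(-128))/(J + 4760) = ((-90 + 74*(-48)) + (-128)**2)/(27889/100 + 4760) = ((-90 - 3552) + 16384)/(503889/100) = (-3642 + 16384)*(100/503889) = 12742*(100/503889) = 1274200/503889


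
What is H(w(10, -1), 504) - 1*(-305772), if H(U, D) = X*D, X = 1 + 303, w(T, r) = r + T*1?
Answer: 458988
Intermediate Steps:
w(T, r) = T + r (w(T, r) = r + T = T + r)
X = 304
H(U, D) = 304*D
H(w(10, -1), 504) - 1*(-305772) = 304*504 - 1*(-305772) = 153216 + 305772 = 458988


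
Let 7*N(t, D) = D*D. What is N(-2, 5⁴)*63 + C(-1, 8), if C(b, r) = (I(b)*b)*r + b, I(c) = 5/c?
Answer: 3515664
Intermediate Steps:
C(b, r) = b + 5*r (C(b, r) = ((5/b)*b)*r + b = 5*r + b = b + 5*r)
N(t, D) = D²/7 (N(t, D) = (D*D)/7 = D²/7)
N(-2, 5⁴)*63 + C(-1, 8) = ((5⁴)²/7)*63 + (-1 + 5*8) = ((⅐)*625²)*63 + (-1 + 40) = ((⅐)*390625)*63 + 39 = (390625/7)*63 + 39 = 3515625 + 39 = 3515664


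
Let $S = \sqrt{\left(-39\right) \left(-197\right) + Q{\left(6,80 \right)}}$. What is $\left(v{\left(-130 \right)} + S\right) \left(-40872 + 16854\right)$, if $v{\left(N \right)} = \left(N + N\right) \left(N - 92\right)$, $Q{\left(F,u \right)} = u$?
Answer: $-1386318960 - 24018 \sqrt{7763} \approx -1.3884 \cdot 10^{9}$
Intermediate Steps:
$v{\left(N \right)} = 2 N \left(-92 + N\right)$
$S = \sqrt{7763}$ ($S = \sqrt{\left(-39\right) \left(-197\right) + 80} = \sqrt{7683 + 80} = \sqrt{7763} \approx 88.108$)
$\left(v{\left(-130 \right)} + S\right) \left(-40872 + 16854\right) = \left(2 \left(-130\right) \left(-92 - 130\right) + \sqrt{7763}\right) \left(-40872 + 16854\right) = \left(2 \left(-130\right) \left(-222\right) + \sqrt{7763}\right) \left(-24018\right) = \left(57720 + \sqrt{7763}\right) \left(-24018\right) = -1386318960 - 24018 \sqrt{7763}$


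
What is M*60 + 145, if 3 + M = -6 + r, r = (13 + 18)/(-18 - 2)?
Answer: -488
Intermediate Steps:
r = -31/20 (r = 31/(-20) = 31*(-1/20) = -31/20 ≈ -1.5500)
M = -211/20 (M = -3 + (-6 - 31/20) = -3 - 151/20 = -211/20 ≈ -10.550)
M*60 + 145 = -211/20*60 + 145 = -633 + 145 = -488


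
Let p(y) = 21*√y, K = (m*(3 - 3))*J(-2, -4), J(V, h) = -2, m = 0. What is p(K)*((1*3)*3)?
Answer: 0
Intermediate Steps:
K = 0 (K = (0*(3 - 3))*(-2) = (0*0)*(-2) = 0*(-2) = 0)
p(K)*((1*3)*3) = (21*√0)*((1*3)*3) = (21*0)*(3*3) = 0*9 = 0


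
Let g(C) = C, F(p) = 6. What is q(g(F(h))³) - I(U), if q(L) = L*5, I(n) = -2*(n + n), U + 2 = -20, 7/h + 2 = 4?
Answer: 992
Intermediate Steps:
h = 7/2 (h = 7/(-2 + 4) = 7/2 ≈ 3.5000)
U = -22 (U = -2 - 20 = -22)
I(n) = -4*n
q(L) = 5*L
q(g(F(h))³) - I(U) = 5*6³ - (-4)*(-22) = 5*216 - 1*88 = 1080 - 88 = 992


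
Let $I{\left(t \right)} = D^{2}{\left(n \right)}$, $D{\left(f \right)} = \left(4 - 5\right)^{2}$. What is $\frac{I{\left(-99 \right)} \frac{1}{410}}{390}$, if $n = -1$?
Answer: $\frac{1}{159900} \approx 6.2539 \cdot 10^{-6}$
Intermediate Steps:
$D{\left(f \right)} = 1$ ($D{\left(f \right)} = \left(-1\right)^{2} = 1$)
$I{\left(t \right)} = 1$ ($I{\left(t \right)} = 1^{2} = 1$)
$\frac{I{\left(-99 \right)} \frac{1}{410}}{390} = \frac{1 \cdot \frac{1}{410}}{390} = 1 \cdot \frac{1}{410} \cdot \frac{1}{390} = \frac{1}{410} \cdot \frac{1}{390} = \frac{1}{159900}$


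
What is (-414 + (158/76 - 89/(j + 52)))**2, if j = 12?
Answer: 252593692569/1478656 ≈ 1.7083e+5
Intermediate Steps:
(-414 + (158/76 - 89/(j + 52)))**2 = (-414 + (158/76 - 89/(12 + 52)))**2 = (-414 + (158*(1/76) - 89/64))**2 = (-414 + (79/38 - 89*1/64))**2 = (-414 + (79/38 - 89/64))**2 = (-414 + 837/1216)**2 = (-502587/1216)**2 = 252593692569/1478656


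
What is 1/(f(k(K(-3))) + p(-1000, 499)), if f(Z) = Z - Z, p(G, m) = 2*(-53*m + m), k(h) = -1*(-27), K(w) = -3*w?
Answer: -1/51896 ≈ -1.9269e-5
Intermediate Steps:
k(h) = 27
p(G, m) = -104*m (p(G, m) = 2*(-52*m) = -104*m)
f(Z) = 0
1/(f(k(K(-3))) + p(-1000, 499)) = 1/(0 - 104*499) = 1/(0 - 51896) = 1/(-51896) = -1/51896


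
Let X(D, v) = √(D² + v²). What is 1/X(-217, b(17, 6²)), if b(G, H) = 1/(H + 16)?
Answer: 52*√127328657/127328657 ≈ 0.0046083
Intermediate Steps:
b(G, H) = 1/(16 + H)
1/X(-217, b(17, 6²)) = 1/(√((-217)² + (1/(16 + 6²))²)) = 1/(√(47089 + (1/(16 + 36))²)) = 1/(√(47089 + (1/52)²)) = 1/(√(47089 + 1/2704)) = 1/(√(127328657/2704)) = 1/(√127328657/52) = 52*√127328657/127328657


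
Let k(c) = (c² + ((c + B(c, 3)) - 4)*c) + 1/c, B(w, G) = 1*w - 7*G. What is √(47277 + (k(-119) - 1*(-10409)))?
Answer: √1460622065/119 ≈ 321.16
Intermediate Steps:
B(w, G) = w - 7*G
k(c) = 1/c + c² + c*(-25 + 2*c) (k(c) = (c² + ((c + (c - 7*3)) - 4)*c) + 1/c = (c² + ((c + (c - 21)) - 4)*c) + 1/c = (c² + ((c + (-21 + c)) - 4)*c) + 1/c = (c² + ((-21 + 2*c) - 4)*c) + 1/c = (c² + (-25 + 2*c)*c) + 1/c = (c² + c*(-25 + 2*c)) + 1/c = 1/c + c² + c*(-25 + 2*c))
√(47277 + (k(-119) - 1*(-10409))) = √(47277 + ((1 + (-119)²*(-25 + 3*(-119)))/(-119) - 1*(-10409))) = √(47277 + (-(1 + 14161*(-25 - 357))/119 + 10409)) = √(47277 + (-(1 + 14161*(-382))/119 + 10409)) = √(47277 + (-(1 - 5409502)/119 + 10409)) = √(47277 + (-1/119*(-5409501) + 10409)) = √(47277 + (5409501/119 + 10409)) = √(47277 + 6648172/119) = √(12274135/119) = √1460622065/119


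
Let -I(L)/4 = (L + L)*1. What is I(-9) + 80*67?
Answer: 5432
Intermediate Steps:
I(L) = -8*L (I(L) = -4*(L + L) = -4*2*L = -8*L)
I(-9) + 80*67 = -8*(-9) + 80*67 = 72 + 5360 = 5432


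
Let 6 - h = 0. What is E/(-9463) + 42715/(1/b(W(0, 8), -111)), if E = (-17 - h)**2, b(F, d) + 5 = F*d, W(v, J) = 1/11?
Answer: -67099205289/104093 ≈ -6.4461e+5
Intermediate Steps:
h = 6 (h = 6 - 1*0 = 6 + 0 = 6)
W(v, J) = 1/11
b(F, d) = -5 + F*d
E = 529 (E = (-17 - 1*6)**2 = (-17 - 6)**2 = (-23)**2 = 529)
E/(-9463) + 42715/(1/b(W(0, 8), -111)) = 529/(-9463) + 42715/(1/(-5 + (1/11)*(-111))) = 529*(-1/9463) + 42715/(1/(-5 - 111/11)) = -529/9463 + 42715/(1/(-166/11)) = -529/9463 + 42715/(-11/166) = -529/9463 + 42715*(-166/11) = -529/9463 - 7090690/11 = -67099205289/104093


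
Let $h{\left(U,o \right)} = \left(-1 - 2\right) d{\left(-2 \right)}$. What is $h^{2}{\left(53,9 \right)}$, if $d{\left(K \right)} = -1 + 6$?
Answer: $225$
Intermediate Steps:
$d{\left(K \right)} = 5$
$h{\left(U,o \right)} = -15$ ($h{\left(U,o \right)} = \left(-1 - 2\right) 5 = \left(-3\right) 5 = -15$)
$h^{2}{\left(53,9 \right)} = \left(-15\right)^{2} = 225$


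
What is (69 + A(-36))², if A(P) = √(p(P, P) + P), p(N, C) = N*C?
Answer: 6021 + 828*√35 ≈ 10920.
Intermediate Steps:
p(N, C) = C*N
A(P) = √(P + P²) (A(P) = √(P*P + P) = √(P² + P) = √(P + P²))
(69 + A(-36))² = (69 + √(-36*(1 - 36)))² = (69 + √(-36*(-35)))² = (69 + √1260)² = (69 + 6*√35)²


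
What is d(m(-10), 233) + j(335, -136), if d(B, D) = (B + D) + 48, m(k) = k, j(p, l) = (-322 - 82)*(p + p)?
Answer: -270409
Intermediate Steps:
j(p, l) = -808*p
d(B, D) = 48 + B + D
d(m(-10), 233) + j(335, -136) = (48 - 10 + 233) - 808*335 = 271 - 270680 = -270409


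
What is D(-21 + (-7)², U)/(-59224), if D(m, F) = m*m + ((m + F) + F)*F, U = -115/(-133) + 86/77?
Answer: -906806167/63380606828 ≈ -0.014307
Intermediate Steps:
U = 2899/1463 (U = -115*(-1/133) + 86*(1/77) = 115/133 + 86/77 = 2899/1463 ≈ 1.9815)
D(m, F) = m² + F*(m + 2*F) (D(m, F) = m² + ((F + m) + F)*F = m² + (m + 2*F)*F = m² + F*(m + 2*F))
D(-21 + (-7)², U)/(-59224) = ((-21 + (-7)²)² + 2*(2899/1463)² + 2899*(-21 + (-7)²)/1463)/(-59224) = ((-21 + 49)² + 2*(8404201/2140369) + 2899*(-21 + 49)/1463)*(-1/59224) = (28² + 16808402/2140369 + (2899/1463)*28)*(-1/59224) = (784 + 16808402/2140369 + 11596/209)*(-1/59224) = (1813612334/2140369)*(-1/59224) = -906806167/63380606828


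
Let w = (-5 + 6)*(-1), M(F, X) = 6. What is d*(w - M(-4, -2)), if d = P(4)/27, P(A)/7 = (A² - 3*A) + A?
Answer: -392/27 ≈ -14.519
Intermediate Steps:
P(A) = -14*A + 7*A² (P(A) = 7*((A² - 3*A) + A) = 7*(A² - 2*A) = -14*A + 7*A²)
d = 56/27 (d = (7*4*(-2 + 4))/27 = (7*4*2)*(1/27) = 56*(1/27) = 56/27 ≈ 2.0741)
w = -1 (w = 1*(-1) = -1)
d*(w - M(-4, -2)) = 56*(-1 - 1*6)/27 = 56*(-1 - 6)/27 = (56/27)*(-7) = -392/27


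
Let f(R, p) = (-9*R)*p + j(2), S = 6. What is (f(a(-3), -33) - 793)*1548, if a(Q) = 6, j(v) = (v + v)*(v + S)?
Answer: 1580508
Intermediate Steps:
j(v) = 2*v*(6 + v) (j(v) = (v + v)*(v + 6) = (2*v)*(6 + v) = 2*v*(6 + v))
f(R, p) = 32 - 9*R*p (f(R, p) = (-9*R)*p + 2*2*(6 + 2) = -9*R*p + 2*2*8 = -9*R*p + 32 = 32 - 9*R*p)
(f(a(-3), -33) - 793)*1548 = ((32 - 9*6*(-33)) - 793)*1548 = ((32 + 1782) - 793)*1548 = (1814 - 793)*1548 = 1021*1548 = 1580508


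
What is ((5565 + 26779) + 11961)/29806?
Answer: 44305/29806 ≈ 1.4864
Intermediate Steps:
((5565 + 26779) + 11961)/29806 = (32344 + 11961)*(1/29806) = 44305*(1/29806) = 44305/29806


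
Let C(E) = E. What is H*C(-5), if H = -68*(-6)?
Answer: -2040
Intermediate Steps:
H = 408
H*C(-5) = 408*(-5) = -2040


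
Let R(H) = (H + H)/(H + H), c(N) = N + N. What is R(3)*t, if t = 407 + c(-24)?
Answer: 359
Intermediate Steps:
c(N) = 2*N
R(H) = 1 (R(H) = (2*H)/((2*H)) = (2*H)*(1/(2*H)) = 1)
t = 359 (t = 407 + 2*(-24) = 407 - 48 = 359)
R(3)*t = 1*359 = 359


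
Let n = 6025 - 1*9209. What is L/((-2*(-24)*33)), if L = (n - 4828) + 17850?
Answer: 4919/792 ≈ 6.2109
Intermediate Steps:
n = -3184 (n = 6025 - 9209 = -3184)
L = 9838 (L = (-3184 - 4828) + 17850 = -8012 + 17850 = 9838)
L/((-2*(-24)*33)) = 9838/((-2*(-24)*33)) = 9838/((48*33)) = 9838/1584 = 9838*(1/1584) = 4919/792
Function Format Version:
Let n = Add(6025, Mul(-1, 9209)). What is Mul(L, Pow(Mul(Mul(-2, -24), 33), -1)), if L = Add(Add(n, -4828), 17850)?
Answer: Rational(4919, 792) ≈ 6.2109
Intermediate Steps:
n = -3184 (n = Add(6025, -9209) = -3184)
L = 9838 (L = Add(Add(-3184, -4828), 17850) = Add(-8012, 17850) = 9838)
Mul(L, Pow(Mul(Mul(-2, -24), 33), -1)) = Mul(9838, Pow(Mul(Mul(-2, -24), 33), -1)) = Mul(9838, Pow(Mul(48, 33), -1)) = Mul(9838, Pow(1584, -1)) = Mul(9838, Rational(1, 1584)) = Rational(4919, 792)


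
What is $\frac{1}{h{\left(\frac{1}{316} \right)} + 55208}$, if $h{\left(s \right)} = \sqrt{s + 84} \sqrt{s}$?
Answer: $\frac{5512850048}{304353425423439} - \frac{316 \sqrt{26545}}{304353425423439} \approx 1.8113 \cdot 10^{-5}$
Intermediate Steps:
$h{\left(s \right)} = \sqrt{s} \sqrt{84 + s}$ ($h{\left(s \right)} = \sqrt{84 + s} \sqrt{s} = \sqrt{s} \sqrt{84 + s}$)
$\frac{1}{h{\left(\frac{1}{316} \right)} + 55208} = \frac{1}{\sqrt{\frac{1}{316}} \sqrt{84 + \frac{1}{316}} + 55208} = \frac{1}{\frac{\sqrt{84 + \frac{1}{316}}}{2 \sqrt{79}} + 55208} = \frac{1}{\frac{\sqrt{79}}{158} \sqrt{\frac{26545}{316}} + 55208} = \frac{1}{\frac{\sqrt{79}}{158} \frac{\sqrt{2097055}}{158} + 55208} = \frac{1}{\frac{\sqrt{26545}}{316} + 55208} = \frac{1}{55208 + \frac{\sqrt{26545}}{316}}$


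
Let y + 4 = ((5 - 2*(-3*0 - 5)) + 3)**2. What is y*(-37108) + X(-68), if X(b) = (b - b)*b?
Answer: -11874560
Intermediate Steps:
X(b) = 0 (X(b) = 0*b = 0)
y = 320 (y = -4 + ((5 - 2*(-3*0 - 5)) + 3)**2 = -4 + ((5 - 2*(0 - 5)) + 3)**2 = -4 + ((5 - 2*(-5)) + 3)**2 = -4 + ((5 + 10) + 3)**2 = -4 + (15 + 3)**2 = -4 + 18**2 = -4 + 324 = 320)
y*(-37108) + X(-68) = 320*(-37108) + 0 = -11874560 + 0 = -11874560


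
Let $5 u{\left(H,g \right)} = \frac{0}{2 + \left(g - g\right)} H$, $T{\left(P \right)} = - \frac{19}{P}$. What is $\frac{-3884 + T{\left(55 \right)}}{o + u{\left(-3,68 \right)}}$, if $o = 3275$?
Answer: $- \frac{213639}{180125} \approx -1.1861$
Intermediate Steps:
$u{\left(H,g \right)} = 0$ ($u{\left(H,g \right)} = \frac{\frac{0}{2 + \left(g - g\right)} H}{5} = \frac{\frac{0}{2 + 0} H}{5} = \frac{\frac{0}{2} H}{5} = \frac{0 \cdot \frac{1}{2} H}{5} = \frac{0 H}{5} = \frac{1}{5} \cdot 0 = 0$)
$\frac{-3884 + T{\left(55 \right)}}{o + u{\left(-3,68 \right)}} = \frac{-3884 - \frac{19}{55}}{3275 + 0} = \frac{-3884 - \frac{19}{55}}{3275} = \left(-3884 - \frac{19}{55}\right) \frac{1}{3275} = \left(- \frac{213639}{55}\right) \frac{1}{3275} = - \frac{213639}{180125}$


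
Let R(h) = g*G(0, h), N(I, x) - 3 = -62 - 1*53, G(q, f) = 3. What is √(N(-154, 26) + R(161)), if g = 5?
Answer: I*√97 ≈ 9.8489*I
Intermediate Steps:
N(I, x) = -112 (N(I, x) = 3 + (-62 - 1*53) = 3 + (-62 - 53) = 3 - 115 = -112)
R(h) = 15 (R(h) = 5*3 = 15)
√(N(-154, 26) + R(161)) = √(-112 + 15) = √(-97) = I*√97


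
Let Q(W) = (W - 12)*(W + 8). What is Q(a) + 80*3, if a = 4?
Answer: 144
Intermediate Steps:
Q(W) = (-12 + W)*(8 + W)
Q(a) + 80*3 = (-96 + 4² - 4*4) + 80*3 = (-96 + 16 - 16) + 240 = -96 + 240 = 144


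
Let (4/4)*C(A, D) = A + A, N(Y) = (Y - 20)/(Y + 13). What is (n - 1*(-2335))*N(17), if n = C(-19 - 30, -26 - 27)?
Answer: -2237/10 ≈ -223.70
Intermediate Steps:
N(Y) = (-20 + Y)/(13 + Y)
C(A, D) = 2*A (C(A, D) = A + A = 2*A)
n = -98 (n = 2*(-19 - 30) = 2*(-49) = -98)
(n - 1*(-2335))*N(17) = (-98 - 1*(-2335))*((-20 + 17)/(13 + 17)) = (-98 + 2335)*(-3/30) = 2237*((1/30)*(-3)) = 2237*(-⅒) = -2237/10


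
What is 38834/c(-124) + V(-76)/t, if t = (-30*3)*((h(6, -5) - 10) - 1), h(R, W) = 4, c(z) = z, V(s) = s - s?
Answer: -19417/62 ≈ -313.18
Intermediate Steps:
V(s) = 0
t = 630 (t = (-30*3)*((4 - 10) - 1) = -90*(-6 - 1) = -90*(-7) = 630)
38834/c(-124) + V(-76)/t = 38834/(-124) + 0/630 = 38834*(-1/124) + 0*(1/630) = -19417/62 + 0 = -19417/62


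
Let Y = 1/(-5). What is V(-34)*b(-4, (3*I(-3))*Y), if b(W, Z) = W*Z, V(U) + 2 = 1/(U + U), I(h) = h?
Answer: 1233/85 ≈ 14.506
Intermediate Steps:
Y = -⅕ ≈ -0.20000
V(U) = -2 + 1/(2*U) (V(U) = -2 + 1/(U + U) = -2 + 1/(2*U))
V(-34)*b(-4, (3*I(-3))*Y) = (-2 + (½)/(-34))*(-4*3*(-3)*(-1)/5) = (-2 + (½)*(-1/34))*(-(-36)*(-1)/5) = (-2 - 1/68)*(-4*9/5) = -137/68*(-36/5) = 1233/85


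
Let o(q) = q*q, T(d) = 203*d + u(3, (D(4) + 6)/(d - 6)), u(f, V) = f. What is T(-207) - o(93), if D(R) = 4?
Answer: -50667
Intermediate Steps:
T(d) = 3 + 203*d (T(d) = 203*d + 3 = 3 + 203*d)
o(q) = q²
T(-207) - o(93) = (3 + 203*(-207)) - 1*93² = (3 - 42021) - 1*8649 = -42018 - 8649 = -50667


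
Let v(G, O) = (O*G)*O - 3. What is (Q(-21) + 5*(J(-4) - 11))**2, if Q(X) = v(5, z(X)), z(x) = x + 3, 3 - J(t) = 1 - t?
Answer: 2408704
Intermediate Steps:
J(t) = 2 + t (J(t) = 3 - (1 - t) = 3 + (-1 + t) = 2 + t)
z(x) = 3 + x
v(G, O) = -3 + G*O**2 (v(G, O) = (G*O)*O - 3 = G*O**2 - 3 = -3 + G*O**2)
Q(X) = -3 + 5*(3 + X)**2
(Q(-21) + 5*(J(-4) - 11))**2 = ((-3 + 5*(3 - 21)**2) + 5*((2 - 4) - 11))**2 = ((-3 + 5*(-18)**2) + 5*(-2 - 11))**2 = ((-3 + 5*324) + 5*(-13))**2 = ((-3 + 1620) - 65)**2 = (1617 - 65)**2 = 1552**2 = 2408704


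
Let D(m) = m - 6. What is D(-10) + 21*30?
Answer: 614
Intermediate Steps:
D(m) = -6 + m
D(-10) + 21*30 = (-6 - 10) + 21*30 = -16 + 630 = 614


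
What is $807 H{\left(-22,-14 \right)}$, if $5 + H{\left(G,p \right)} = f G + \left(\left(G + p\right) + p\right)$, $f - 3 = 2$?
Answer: $-133155$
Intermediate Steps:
$f = 5$ ($f = 3 + 2 = 5$)
$H{\left(G,p \right)} = -5 + 2 p + 6 G$ ($H{\left(G,p \right)} = -5 + \left(5 G + \left(\left(G + p\right) + p\right)\right) = -5 + \left(5 G + \left(G + 2 p\right)\right) = -5 + \left(2 p + 6 G\right) = -5 + 2 p + 6 G$)
$807 H{\left(-22,-14 \right)} = 807 \left(-5 + 2 \left(-14\right) + 6 \left(-22\right)\right) = 807 \left(-5 - 28 - 132\right) = 807 \left(-165\right) = -133155$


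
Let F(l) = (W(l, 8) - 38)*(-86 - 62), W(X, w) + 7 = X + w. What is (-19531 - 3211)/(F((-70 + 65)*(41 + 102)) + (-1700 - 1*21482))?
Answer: -11371/44057 ≈ -0.25810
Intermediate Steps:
W(X, w) = -7 + X + w (W(X, w) = -7 + (X + w) = -7 + X + w)
F(l) = 5476 - 148*l (F(l) = ((-7 + l + 8) - 38)*(-86 - 62) = ((1 + l) - 38)*(-148) = (-37 + l)*(-148) = 5476 - 148*l)
(-19531 - 3211)/(F((-70 + 65)*(41 + 102)) + (-1700 - 1*21482)) = (-19531 - 3211)/((5476 - 148*(-70 + 65)*(41 + 102)) + (-1700 - 1*21482)) = -22742/((5476 - (-740)*143) + (-1700 - 21482)) = -22742/((5476 - 148*(-715)) - 23182) = -22742/((5476 + 105820) - 23182) = -22742/(111296 - 23182) = -22742/88114 = -22742*1/88114 = -11371/44057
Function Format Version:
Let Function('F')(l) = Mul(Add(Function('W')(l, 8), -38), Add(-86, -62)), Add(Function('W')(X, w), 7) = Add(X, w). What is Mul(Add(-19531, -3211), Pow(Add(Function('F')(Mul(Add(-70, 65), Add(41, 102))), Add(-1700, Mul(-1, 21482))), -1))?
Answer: Rational(-11371, 44057) ≈ -0.25810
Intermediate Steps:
Function('W')(X, w) = Add(-7, X, w) (Function('W')(X, w) = Add(-7, Add(X, w)) = Add(-7, X, w))
Function('F')(l) = Add(5476, Mul(-148, l)) (Function('F')(l) = Mul(Add(Add(-7, l, 8), -38), Add(-86, -62)) = Mul(Add(Add(1, l), -38), -148) = Mul(Add(-37, l), -148) = Add(5476, Mul(-148, l)))
Mul(Add(-19531, -3211), Pow(Add(Function('F')(Mul(Add(-70, 65), Add(41, 102))), Add(-1700, Mul(-1, 21482))), -1)) = Mul(Add(-19531, -3211), Pow(Add(Add(5476, Mul(-148, Mul(Add(-70, 65), Add(41, 102)))), Add(-1700, Mul(-1, 21482))), -1)) = Mul(-22742, Pow(Add(Add(5476, Mul(-148, Mul(-5, 143))), Add(-1700, -21482)), -1)) = Mul(-22742, Pow(Add(Add(5476, Mul(-148, -715)), -23182), -1)) = Mul(-22742, Pow(Add(Add(5476, 105820), -23182), -1)) = Mul(-22742, Pow(Add(111296, -23182), -1)) = Mul(-22742, Pow(88114, -1)) = Mul(-22742, Rational(1, 88114)) = Rational(-11371, 44057)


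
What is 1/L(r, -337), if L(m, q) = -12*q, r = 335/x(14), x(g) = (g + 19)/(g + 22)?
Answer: 1/4044 ≈ 0.00024728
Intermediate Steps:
x(g) = (19 + g)/(22 + g)
r = 4020/11 (r = 335/(((19 + 14)/(22 + 14))) = 335/((33/36)) = 335/(((1/36)*33)) = 335/(11/12) = 335*(12/11) = 4020/11 ≈ 365.45)
1/L(r, -337) = 1/(-12*(-337)) = 1/4044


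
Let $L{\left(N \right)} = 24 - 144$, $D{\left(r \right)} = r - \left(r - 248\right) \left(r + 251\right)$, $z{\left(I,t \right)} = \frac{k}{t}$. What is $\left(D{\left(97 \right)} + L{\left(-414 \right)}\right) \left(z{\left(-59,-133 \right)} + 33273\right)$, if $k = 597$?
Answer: $\frac{232407997800}{133} \approx 1.7474 \cdot 10^{9}$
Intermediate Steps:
$z{\left(I,t \right)} = \frac{597}{t}$
$D{\left(r \right)} = r - \left(-248 + r\right) \left(251 + r\right)$
$L{\left(N \right)} = -120$
$\left(D{\left(97 \right)} + L{\left(-414 \right)}\right) \left(z{\left(-59,-133 \right)} + 33273\right) = \left(\left(62248 - 97^{2} - 194\right) - 120\right) \left(\frac{597}{-133} + 33273\right) = \left(\left(62248 - 9409 - 194\right) - 120\right) \left(597 \left(- \frac{1}{133}\right) + 33273\right) = \left(\left(62248 - 9409 - 194\right) - 120\right) \left(- \frac{597}{133} + 33273\right) = \left(52645 - 120\right) \frac{4424712}{133} = 52525 \cdot \frac{4424712}{133} = \frac{232407997800}{133}$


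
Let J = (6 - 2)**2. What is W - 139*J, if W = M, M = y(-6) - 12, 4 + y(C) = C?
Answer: -2246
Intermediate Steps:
J = 16 (J = 4**2 = 16)
y(C) = -4 + C
M = -22 (M = (-4 - 6) - 12 = -10 - 12 = -22)
W = -22
W - 139*J = -22 - 139*16 = -22 - 2224 = -2246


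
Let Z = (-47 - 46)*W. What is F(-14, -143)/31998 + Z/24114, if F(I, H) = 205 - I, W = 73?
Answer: -5887596/21433327 ≈ -0.27469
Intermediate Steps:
Z = -6789 (Z = (-47 - 46)*73 = -93*73 = -6789)
F(-14, -143)/31998 + Z/24114 = (205 - 1*(-14))/31998 - 6789/24114 = (205 + 14)*(1/31998) - 6789*1/24114 = 219*(1/31998) - 2263/8038 = 73/10666 - 2263/8038 = -5887596/21433327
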